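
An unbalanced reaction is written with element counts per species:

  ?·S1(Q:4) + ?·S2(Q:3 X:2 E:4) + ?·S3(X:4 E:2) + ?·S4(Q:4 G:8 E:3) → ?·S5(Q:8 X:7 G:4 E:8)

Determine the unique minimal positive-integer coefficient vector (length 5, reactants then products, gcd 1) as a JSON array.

Coefficients: [3, 4, 5, 2, 4]

Q: 3·4+4·3+5·0+2·4 = 32 | 4·8 = 32
X: 3·0+4·2+5·4+2·0 = 28 | 4·7 = 28
G: 3·0+4·0+5·0+2·8 = 16 | 4·4 = 16
E: 3·0+4·4+5·2+2·3 = 32 | 4·8 = 32
gcd(3,4,5,2,4) = 1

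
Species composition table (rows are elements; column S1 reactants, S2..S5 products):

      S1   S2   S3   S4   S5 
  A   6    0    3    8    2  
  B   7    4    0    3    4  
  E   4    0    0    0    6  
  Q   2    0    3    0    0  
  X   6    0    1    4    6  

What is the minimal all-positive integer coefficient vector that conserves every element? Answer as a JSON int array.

A: 6·6 = 36 | 5·0+4·3+2·8+4·2 = 36
B: 6·7 = 42 | 5·4+4·0+2·3+4·4 = 42
E: 6·4 = 24 | 5·0+4·0+2·0+4·6 = 24
Q: 6·2 = 12 | 5·0+4·3+2·0+4·0 = 12
X: 6·6 = 36 | 5·0+4·1+2·4+4·6 = 36
gcd(6,5,4,2,4) = 1

Coefficients: [6, 5, 4, 2, 4]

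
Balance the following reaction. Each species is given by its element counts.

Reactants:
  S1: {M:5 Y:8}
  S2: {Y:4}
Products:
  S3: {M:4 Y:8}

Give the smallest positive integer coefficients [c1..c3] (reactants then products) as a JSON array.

Coefficients: [4, 2, 5]

M: 4·5+2·0 = 20 | 5·4 = 20
Y: 4·8+2·4 = 40 | 5·8 = 40
gcd(4,2,5) = 1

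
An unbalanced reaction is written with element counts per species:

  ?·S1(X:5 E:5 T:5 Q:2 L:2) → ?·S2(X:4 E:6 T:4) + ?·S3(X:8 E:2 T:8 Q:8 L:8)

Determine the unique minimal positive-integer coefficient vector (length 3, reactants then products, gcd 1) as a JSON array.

X: 4·5 = 20 | 3·4+1·8 = 20
E: 4·5 = 20 | 3·6+1·2 = 20
T: 4·5 = 20 | 3·4+1·8 = 20
Q: 4·2 = 8 | 3·0+1·8 = 8
L: 4·2 = 8 | 3·0+1·8 = 8
gcd(4,3,1) = 1

Coefficients: [4, 3, 1]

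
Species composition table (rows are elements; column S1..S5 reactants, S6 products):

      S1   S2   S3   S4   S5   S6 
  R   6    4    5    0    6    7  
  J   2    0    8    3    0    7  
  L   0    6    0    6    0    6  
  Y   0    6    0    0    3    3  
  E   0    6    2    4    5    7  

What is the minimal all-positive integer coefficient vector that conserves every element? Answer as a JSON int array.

R: 1·6+2·4+3·5+3·0+1·6 = 35 | 5·7 = 35
J: 1·2+2·0+3·8+3·3+1·0 = 35 | 5·7 = 35
L: 1·0+2·6+3·0+3·6+1·0 = 30 | 5·6 = 30
Y: 1·0+2·6+3·0+3·0+1·3 = 15 | 5·3 = 15
E: 1·0+2·6+3·2+3·4+1·5 = 35 | 5·7 = 35
gcd(1,2,3,3,1,5) = 1

Coefficients: [1, 2, 3, 3, 1, 5]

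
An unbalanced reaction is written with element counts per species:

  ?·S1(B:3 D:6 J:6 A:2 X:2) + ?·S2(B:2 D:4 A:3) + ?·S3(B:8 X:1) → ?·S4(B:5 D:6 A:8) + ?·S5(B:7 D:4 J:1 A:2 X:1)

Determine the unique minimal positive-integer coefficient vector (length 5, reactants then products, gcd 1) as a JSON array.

B: 1·3+6·2+4·8 = 47 | 1·5+6·7 = 47
D: 1·6+6·4+4·0 = 30 | 1·6+6·4 = 30
J: 1·6+6·0+4·0 = 6 | 1·0+6·1 = 6
A: 1·2+6·3+4·0 = 20 | 1·8+6·2 = 20
X: 1·2+6·0+4·1 = 6 | 1·0+6·1 = 6
gcd(1,6,4,1,6) = 1

Coefficients: [1, 6, 4, 1, 6]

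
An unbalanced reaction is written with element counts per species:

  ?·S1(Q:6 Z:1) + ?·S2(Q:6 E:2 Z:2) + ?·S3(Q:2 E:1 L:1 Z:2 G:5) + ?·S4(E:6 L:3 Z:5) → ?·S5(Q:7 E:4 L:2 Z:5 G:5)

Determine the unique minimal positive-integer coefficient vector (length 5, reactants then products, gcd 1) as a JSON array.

Q: 2·6+3·6+6·2+2·0 = 42 | 6·7 = 42
E: 2·0+3·2+6·1+2·6 = 24 | 6·4 = 24
L: 2·0+3·0+6·1+2·3 = 12 | 6·2 = 12
Z: 2·1+3·2+6·2+2·5 = 30 | 6·5 = 30
G: 2·0+3·0+6·5+2·0 = 30 | 6·5 = 30
gcd(2,3,6,2,6) = 1

Coefficients: [2, 3, 6, 2, 6]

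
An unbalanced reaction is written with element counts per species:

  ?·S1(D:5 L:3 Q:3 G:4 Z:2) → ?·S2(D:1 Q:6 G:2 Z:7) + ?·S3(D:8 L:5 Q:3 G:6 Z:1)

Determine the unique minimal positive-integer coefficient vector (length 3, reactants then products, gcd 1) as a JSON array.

D: 5·5 = 25 | 1·1+3·8 = 25
L: 5·3 = 15 | 1·0+3·5 = 15
Q: 5·3 = 15 | 1·6+3·3 = 15
G: 5·4 = 20 | 1·2+3·6 = 20
Z: 5·2 = 10 | 1·7+3·1 = 10
gcd(5,1,3) = 1

Coefficients: [5, 1, 3]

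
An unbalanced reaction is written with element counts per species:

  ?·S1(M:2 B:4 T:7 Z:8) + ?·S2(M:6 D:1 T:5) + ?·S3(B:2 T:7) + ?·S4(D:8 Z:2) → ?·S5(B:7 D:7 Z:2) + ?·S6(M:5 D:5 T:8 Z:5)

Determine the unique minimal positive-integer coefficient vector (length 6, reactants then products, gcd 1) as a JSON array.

Coefficients: [3, 4, 1, 5, 2, 6]

M: 3·2+4·6+1·0+5·0 = 30 | 2·0+6·5 = 30
B: 3·4+4·0+1·2+5·0 = 14 | 2·7+6·0 = 14
D: 3·0+4·1+1·0+5·8 = 44 | 2·7+6·5 = 44
T: 3·7+4·5+1·7+5·0 = 48 | 2·0+6·8 = 48
Z: 3·8+4·0+1·0+5·2 = 34 | 2·2+6·5 = 34
gcd(3,4,1,5,2,6) = 1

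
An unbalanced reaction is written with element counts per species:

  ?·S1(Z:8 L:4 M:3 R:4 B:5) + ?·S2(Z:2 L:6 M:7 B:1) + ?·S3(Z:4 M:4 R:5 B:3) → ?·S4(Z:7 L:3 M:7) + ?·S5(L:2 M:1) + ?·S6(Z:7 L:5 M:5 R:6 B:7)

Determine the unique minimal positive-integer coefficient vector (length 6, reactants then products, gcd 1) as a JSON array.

Coefficients: [5, 4, 2, 3, 5, 5]

Z: 5·8+4·2+2·4 = 56 | 3·7+5·0+5·7 = 56
L: 5·4+4·6+2·0 = 44 | 3·3+5·2+5·5 = 44
M: 5·3+4·7+2·4 = 51 | 3·7+5·1+5·5 = 51
R: 5·4+4·0+2·5 = 30 | 3·0+5·0+5·6 = 30
B: 5·5+4·1+2·3 = 35 | 3·0+5·0+5·7 = 35
gcd(5,4,2,3,5,5) = 1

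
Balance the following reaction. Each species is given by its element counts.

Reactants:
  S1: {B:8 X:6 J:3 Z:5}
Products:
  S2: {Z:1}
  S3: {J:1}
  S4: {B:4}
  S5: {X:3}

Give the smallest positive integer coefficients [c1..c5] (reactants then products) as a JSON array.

Coefficients: [1, 5, 3, 2, 2]

B: 1·8 = 8 | 5·0+3·0+2·4+2·0 = 8
X: 1·6 = 6 | 5·0+3·0+2·0+2·3 = 6
J: 1·3 = 3 | 5·0+3·1+2·0+2·0 = 3
Z: 1·5 = 5 | 5·1+3·0+2·0+2·0 = 5
gcd(1,5,3,2,2) = 1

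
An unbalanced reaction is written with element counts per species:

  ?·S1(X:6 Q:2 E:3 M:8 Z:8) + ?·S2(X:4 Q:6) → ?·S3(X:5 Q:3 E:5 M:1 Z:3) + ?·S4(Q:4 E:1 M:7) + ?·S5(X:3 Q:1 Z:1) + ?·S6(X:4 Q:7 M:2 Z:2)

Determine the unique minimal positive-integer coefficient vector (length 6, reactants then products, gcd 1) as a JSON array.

Coefficients: [2, 6, 1, 1, 5, 4]

X: 2·6+6·4 = 36 | 1·5+1·0+5·3+4·4 = 36
Q: 2·2+6·6 = 40 | 1·3+1·4+5·1+4·7 = 40
E: 2·3+6·0 = 6 | 1·5+1·1+5·0+4·0 = 6
M: 2·8+6·0 = 16 | 1·1+1·7+5·0+4·2 = 16
Z: 2·8+6·0 = 16 | 1·3+1·0+5·1+4·2 = 16
gcd(2,6,1,1,5,4) = 1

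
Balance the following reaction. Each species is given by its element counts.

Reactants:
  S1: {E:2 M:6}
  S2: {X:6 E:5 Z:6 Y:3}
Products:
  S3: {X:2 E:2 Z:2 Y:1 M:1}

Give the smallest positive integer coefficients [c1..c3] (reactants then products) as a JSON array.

Coefficients: [1, 2, 6]

X: 1·0+2·6 = 12 | 6·2 = 12
E: 1·2+2·5 = 12 | 6·2 = 12
Z: 1·0+2·6 = 12 | 6·2 = 12
Y: 1·0+2·3 = 6 | 6·1 = 6
M: 1·6+2·0 = 6 | 6·1 = 6
gcd(1,2,6) = 1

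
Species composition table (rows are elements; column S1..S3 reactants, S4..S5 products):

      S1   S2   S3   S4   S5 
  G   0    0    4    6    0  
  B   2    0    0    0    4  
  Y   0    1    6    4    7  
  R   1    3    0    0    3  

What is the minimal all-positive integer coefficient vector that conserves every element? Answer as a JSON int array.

Coefficients: [6, 1, 6, 4, 3]

G: 6·0+1·0+6·4 = 24 | 4·6+3·0 = 24
B: 6·2+1·0+6·0 = 12 | 4·0+3·4 = 12
Y: 6·0+1·1+6·6 = 37 | 4·4+3·7 = 37
R: 6·1+1·3+6·0 = 9 | 4·0+3·3 = 9
gcd(6,1,6,4,3) = 1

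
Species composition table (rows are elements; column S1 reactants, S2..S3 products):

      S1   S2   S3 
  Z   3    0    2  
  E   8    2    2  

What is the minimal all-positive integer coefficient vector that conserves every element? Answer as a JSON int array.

Coefficients: [2, 5, 3]

Z: 2·3 = 6 | 5·0+3·2 = 6
E: 2·8 = 16 | 5·2+3·2 = 16
gcd(2,5,3) = 1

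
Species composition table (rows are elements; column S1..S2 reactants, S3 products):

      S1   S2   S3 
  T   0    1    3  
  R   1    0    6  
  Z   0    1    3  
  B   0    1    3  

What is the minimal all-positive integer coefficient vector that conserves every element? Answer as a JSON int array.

Coefficients: [6, 3, 1]

T: 6·0+3·1 = 3 | 1·3 = 3
R: 6·1+3·0 = 6 | 1·6 = 6
Z: 6·0+3·1 = 3 | 1·3 = 3
B: 6·0+3·1 = 3 | 1·3 = 3
gcd(6,3,1) = 1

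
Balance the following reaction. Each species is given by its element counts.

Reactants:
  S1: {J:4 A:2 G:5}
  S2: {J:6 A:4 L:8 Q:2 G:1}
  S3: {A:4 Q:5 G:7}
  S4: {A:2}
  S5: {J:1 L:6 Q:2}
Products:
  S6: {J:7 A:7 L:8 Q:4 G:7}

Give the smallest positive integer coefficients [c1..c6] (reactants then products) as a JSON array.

J: 5·4+3·6+2·0+6·0+4·1 = 42 | 6·7 = 42
A: 5·2+3·4+2·4+6·2+4·0 = 42 | 6·7 = 42
L: 5·0+3·8+2·0+6·0+4·6 = 48 | 6·8 = 48
Q: 5·0+3·2+2·5+6·0+4·2 = 24 | 6·4 = 24
G: 5·5+3·1+2·7+6·0+4·0 = 42 | 6·7 = 42
gcd(5,3,2,6,4,6) = 1

Coefficients: [5, 3, 2, 6, 4, 6]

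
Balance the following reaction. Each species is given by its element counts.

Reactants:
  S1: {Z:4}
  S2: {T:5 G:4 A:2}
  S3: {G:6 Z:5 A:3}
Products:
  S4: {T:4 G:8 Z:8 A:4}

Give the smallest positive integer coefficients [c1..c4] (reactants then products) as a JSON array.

T: 5·0+4·5+4·0 = 20 | 5·4 = 20
G: 5·0+4·4+4·6 = 40 | 5·8 = 40
Z: 5·4+4·0+4·5 = 40 | 5·8 = 40
A: 5·0+4·2+4·3 = 20 | 5·4 = 20
gcd(5,4,4,5) = 1

Coefficients: [5, 4, 4, 5]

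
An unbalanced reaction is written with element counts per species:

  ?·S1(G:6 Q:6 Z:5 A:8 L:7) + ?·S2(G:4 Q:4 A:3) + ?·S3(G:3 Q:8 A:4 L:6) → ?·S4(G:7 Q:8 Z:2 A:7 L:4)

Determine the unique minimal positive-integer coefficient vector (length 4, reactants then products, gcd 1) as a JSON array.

G: 2·6+5·4+1·3 = 35 | 5·7 = 35
Q: 2·6+5·4+1·8 = 40 | 5·8 = 40
Z: 2·5+5·0+1·0 = 10 | 5·2 = 10
A: 2·8+5·3+1·4 = 35 | 5·7 = 35
L: 2·7+5·0+1·6 = 20 | 5·4 = 20
gcd(2,5,1,5) = 1

Coefficients: [2, 5, 1, 5]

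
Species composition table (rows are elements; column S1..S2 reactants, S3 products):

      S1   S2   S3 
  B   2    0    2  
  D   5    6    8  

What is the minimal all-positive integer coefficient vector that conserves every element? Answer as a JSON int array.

Coefficients: [2, 1, 2]

B: 2·2+1·0 = 4 | 2·2 = 4
D: 2·5+1·6 = 16 | 2·8 = 16
gcd(2,1,2) = 1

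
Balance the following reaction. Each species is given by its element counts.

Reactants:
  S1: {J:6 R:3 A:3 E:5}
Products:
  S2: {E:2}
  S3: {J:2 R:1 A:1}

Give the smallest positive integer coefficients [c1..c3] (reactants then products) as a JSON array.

J: 2·6 = 12 | 5·0+6·2 = 12
R: 2·3 = 6 | 5·0+6·1 = 6
A: 2·3 = 6 | 5·0+6·1 = 6
E: 2·5 = 10 | 5·2+6·0 = 10
gcd(2,5,6) = 1

Coefficients: [2, 5, 6]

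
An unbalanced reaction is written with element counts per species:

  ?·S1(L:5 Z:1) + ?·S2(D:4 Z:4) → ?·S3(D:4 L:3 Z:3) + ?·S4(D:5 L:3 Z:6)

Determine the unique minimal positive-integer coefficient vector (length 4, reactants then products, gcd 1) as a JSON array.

D: 3·0+6·4 = 24 | 1·4+4·5 = 24
L: 3·5+6·0 = 15 | 1·3+4·3 = 15
Z: 3·1+6·4 = 27 | 1·3+4·6 = 27
gcd(3,6,1,4) = 1

Coefficients: [3, 6, 1, 4]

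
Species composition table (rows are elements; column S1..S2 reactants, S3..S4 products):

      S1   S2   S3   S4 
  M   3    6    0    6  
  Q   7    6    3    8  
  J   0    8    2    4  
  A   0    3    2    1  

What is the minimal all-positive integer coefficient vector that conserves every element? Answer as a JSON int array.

M: 4·3+3·6 = 30 | 2·0+5·6 = 30
Q: 4·7+3·6 = 46 | 2·3+5·8 = 46
J: 4·0+3·8 = 24 | 2·2+5·4 = 24
A: 4·0+3·3 = 9 | 2·2+5·1 = 9
gcd(4,3,2,5) = 1

Coefficients: [4, 3, 2, 5]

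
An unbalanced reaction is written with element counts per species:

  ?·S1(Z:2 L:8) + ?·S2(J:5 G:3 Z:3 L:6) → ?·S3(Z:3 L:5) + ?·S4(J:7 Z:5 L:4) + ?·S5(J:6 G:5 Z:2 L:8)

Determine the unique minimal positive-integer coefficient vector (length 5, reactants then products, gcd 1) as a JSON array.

J: 1·0+5·5 = 25 | 2·0+1·7+3·6 = 25
G: 1·0+5·3 = 15 | 2·0+1·0+3·5 = 15
Z: 1·2+5·3 = 17 | 2·3+1·5+3·2 = 17
L: 1·8+5·6 = 38 | 2·5+1·4+3·8 = 38
gcd(1,5,2,1,3) = 1

Coefficients: [1, 5, 2, 1, 3]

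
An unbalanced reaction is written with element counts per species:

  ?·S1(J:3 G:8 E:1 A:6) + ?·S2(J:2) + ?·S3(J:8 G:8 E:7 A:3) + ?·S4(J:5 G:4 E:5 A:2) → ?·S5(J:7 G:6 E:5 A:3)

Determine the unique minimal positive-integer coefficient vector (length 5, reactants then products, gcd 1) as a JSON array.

J: 1·3+4·2+2·8+3·5 = 42 | 6·7 = 42
G: 1·8+4·0+2·8+3·4 = 36 | 6·6 = 36
E: 1·1+4·0+2·7+3·5 = 30 | 6·5 = 30
A: 1·6+4·0+2·3+3·2 = 18 | 6·3 = 18
gcd(1,4,2,3,6) = 1

Coefficients: [1, 4, 2, 3, 6]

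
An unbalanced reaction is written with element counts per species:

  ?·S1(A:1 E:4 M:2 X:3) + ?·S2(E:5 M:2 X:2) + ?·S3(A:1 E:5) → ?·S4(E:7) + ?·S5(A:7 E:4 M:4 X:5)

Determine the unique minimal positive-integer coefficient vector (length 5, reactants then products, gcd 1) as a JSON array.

Coefficients: [1, 1, 6, 5, 1]

A: 1·1+1·0+6·1 = 7 | 5·0+1·7 = 7
E: 1·4+1·5+6·5 = 39 | 5·7+1·4 = 39
M: 1·2+1·2+6·0 = 4 | 5·0+1·4 = 4
X: 1·3+1·2+6·0 = 5 | 5·0+1·5 = 5
gcd(1,1,6,5,1) = 1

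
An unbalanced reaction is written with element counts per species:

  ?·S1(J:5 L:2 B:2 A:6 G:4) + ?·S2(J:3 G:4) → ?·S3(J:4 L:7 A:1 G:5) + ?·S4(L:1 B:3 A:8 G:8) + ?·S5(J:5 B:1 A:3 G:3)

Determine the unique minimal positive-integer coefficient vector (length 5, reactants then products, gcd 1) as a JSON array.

J: 4·5+3·3 = 29 | 1·4+1·0+5·5 = 29
L: 4·2+3·0 = 8 | 1·7+1·1+5·0 = 8
B: 4·2+3·0 = 8 | 1·0+1·3+5·1 = 8
A: 4·6+3·0 = 24 | 1·1+1·8+5·3 = 24
G: 4·4+3·4 = 28 | 1·5+1·8+5·3 = 28
gcd(4,3,1,1,5) = 1

Coefficients: [4, 3, 1, 1, 5]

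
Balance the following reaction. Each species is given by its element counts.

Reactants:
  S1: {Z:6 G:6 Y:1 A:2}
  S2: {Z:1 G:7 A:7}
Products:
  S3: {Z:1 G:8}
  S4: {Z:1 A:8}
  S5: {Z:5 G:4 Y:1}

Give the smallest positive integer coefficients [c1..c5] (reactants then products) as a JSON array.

Coefficients: [6, 4, 5, 5, 6]

Z: 6·6+4·1 = 40 | 5·1+5·1+6·5 = 40
G: 6·6+4·7 = 64 | 5·8+5·0+6·4 = 64
Y: 6·1+4·0 = 6 | 5·0+5·0+6·1 = 6
A: 6·2+4·7 = 40 | 5·0+5·8+6·0 = 40
gcd(6,4,5,5,6) = 1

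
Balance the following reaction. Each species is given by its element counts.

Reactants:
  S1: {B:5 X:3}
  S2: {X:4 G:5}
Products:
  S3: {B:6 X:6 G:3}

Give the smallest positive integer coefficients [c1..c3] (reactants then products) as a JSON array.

Coefficients: [6, 3, 5]

B: 6·5+3·0 = 30 | 5·6 = 30
X: 6·3+3·4 = 30 | 5·6 = 30
G: 6·0+3·5 = 15 | 5·3 = 15
gcd(6,3,5) = 1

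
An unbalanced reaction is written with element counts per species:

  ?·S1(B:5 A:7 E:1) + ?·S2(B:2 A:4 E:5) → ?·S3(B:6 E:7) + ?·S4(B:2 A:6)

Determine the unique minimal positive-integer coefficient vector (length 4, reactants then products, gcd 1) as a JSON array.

B: 2·5+1·2 = 12 | 1·6+3·2 = 12
A: 2·7+1·4 = 18 | 1·0+3·6 = 18
E: 2·1+1·5 = 7 | 1·7+3·0 = 7
gcd(2,1,1,3) = 1

Coefficients: [2, 1, 1, 3]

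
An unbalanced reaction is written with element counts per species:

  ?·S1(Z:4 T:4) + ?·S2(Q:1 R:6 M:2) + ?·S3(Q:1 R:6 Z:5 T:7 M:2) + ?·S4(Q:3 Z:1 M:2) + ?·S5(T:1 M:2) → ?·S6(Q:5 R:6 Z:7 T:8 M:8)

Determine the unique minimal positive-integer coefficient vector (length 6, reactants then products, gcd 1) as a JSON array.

Q: 3·0+2·1+1·1+4·3+5·0 = 15 | 3·5 = 15
R: 3·0+2·6+1·6+4·0+5·0 = 18 | 3·6 = 18
Z: 3·4+2·0+1·5+4·1+5·0 = 21 | 3·7 = 21
T: 3·4+2·0+1·7+4·0+5·1 = 24 | 3·8 = 24
M: 3·0+2·2+1·2+4·2+5·2 = 24 | 3·8 = 24
gcd(3,2,1,4,5,3) = 1

Coefficients: [3, 2, 1, 4, 5, 3]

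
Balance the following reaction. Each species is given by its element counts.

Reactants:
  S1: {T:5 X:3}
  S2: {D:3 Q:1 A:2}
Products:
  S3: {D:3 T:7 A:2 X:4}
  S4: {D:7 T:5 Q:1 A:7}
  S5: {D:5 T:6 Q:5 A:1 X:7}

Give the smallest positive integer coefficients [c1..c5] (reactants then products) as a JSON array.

D: 5·0+6·3 = 18 | 2·3+1·7+1·5 = 18
T: 5·5+6·0 = 25 | 2·7+1·5+1·6 = 25
Q: 5·0+6·1 = 6 | 2·0+1·1+1·5 = 6
A: 5·0+6·2 = 12 | 2·2+1·7+1·1 = 12
X: 5·3+6·0 = 15 | 2·4+1·0+1·7 = 15
gcd(5,6,2,1,1) = 1

Coefficients: [5, 6, 2, 1, 1]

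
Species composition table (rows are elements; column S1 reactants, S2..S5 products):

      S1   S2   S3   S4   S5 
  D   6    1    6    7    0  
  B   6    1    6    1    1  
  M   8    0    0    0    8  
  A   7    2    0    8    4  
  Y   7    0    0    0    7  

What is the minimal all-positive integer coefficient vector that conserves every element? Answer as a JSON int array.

Coefficients: [6, 5, 4, 1, 6]

D: 6·6 = 36 | 5·1+4·6+1·7+6·0 = 36
B: 6·6 = 36 | 5·1+4·6+1·1+6·1 = 36
M: 6·8 = 48 | 5·0+4·0+1·0+6·8 = 48
A: 6·7 = 42 | 5·2+4·0+1·8+6·4 = 42
Y: 6·7 = 42 | 5·0+4·0+1·0+6·7 = 42
gcd(6,5,4,1,6) = 1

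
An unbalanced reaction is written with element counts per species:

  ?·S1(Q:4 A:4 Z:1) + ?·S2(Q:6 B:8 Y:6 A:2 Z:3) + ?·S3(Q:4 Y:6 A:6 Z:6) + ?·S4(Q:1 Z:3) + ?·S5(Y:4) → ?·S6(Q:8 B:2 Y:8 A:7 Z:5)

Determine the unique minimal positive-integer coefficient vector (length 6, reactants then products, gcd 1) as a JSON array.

Coefficients: [5, 1, 1, 2, 5, 4]

Q: 5·4+1·6+1·4+2·1+5·0 = 32 | 4·8 = 32
B: 5·0+1·8+1·0+2·0+5·0 = 8 | 4·2 = 8
Y: 5·0+1·6+1·6+2·0+5·4 = 32 | 4·8 = 32
A: 5·4+1·2+1·6+2·0+5·0 = 28 | 4·7 = 28
Z: 5·1+1·3+1·6+2·3+5·0 = 20 | 4·5 = 20
gcd(5,1,1,2,5,4) = 1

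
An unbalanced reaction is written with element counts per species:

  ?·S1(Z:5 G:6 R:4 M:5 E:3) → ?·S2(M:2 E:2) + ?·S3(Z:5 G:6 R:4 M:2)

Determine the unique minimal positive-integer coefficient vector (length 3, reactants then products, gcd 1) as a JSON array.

Z: 2·5 = 10 | 3·0+2·5 = 10
G: 2·6 = 12 | 3·0+2·6 = 12
R: 2·4 = 8 | 3·0+2·4 = 8
M: 2·5 = 10 | 3·2+2·2 = 10
E: 2·3 = 6 | 3·2+2·0 = 6
gcd(2,3,2) = 1

Coefficients: [2, 3, 2]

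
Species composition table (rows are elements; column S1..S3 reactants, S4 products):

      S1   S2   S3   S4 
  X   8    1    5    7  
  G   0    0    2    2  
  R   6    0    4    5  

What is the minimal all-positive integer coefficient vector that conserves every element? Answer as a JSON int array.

Coefficients: [1, 4, 6, 6]

X: 1·8+4·1+6·5 = 42 | 6·7 = 42
G: 1·0+4·0+6·2 = 12 | 6·2 = 12
R: 1·6+4·0+6·4 = 30 | 6·5 = 30
gcd(1,4,6,6) = 1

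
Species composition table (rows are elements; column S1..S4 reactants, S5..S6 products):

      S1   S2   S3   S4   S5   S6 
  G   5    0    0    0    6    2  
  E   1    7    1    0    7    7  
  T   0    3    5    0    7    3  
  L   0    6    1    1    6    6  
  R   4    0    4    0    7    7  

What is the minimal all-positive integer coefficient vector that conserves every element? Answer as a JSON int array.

Coefficients: [4, 3, 3, 3, 3, 1]

G: 4·5+3·0+3·0+3·0 = 20 | 3·6+1·2 = 20
E: 4·1+3·7+3·1+3·0 = 28 | 3·7+1·7 = 28
T: 4·0+3·3+3·5+3·0 = 24 | 3·7+1·3 = 24
L: 4·0+3·6+3·1+3·1 = 24 | 3·6+1·6 = 24
R: 4·4+3·0+3·4+3·0 = 28 | 3·7+1·7 = 28
gcd(4,3,3,3,3,1) = 1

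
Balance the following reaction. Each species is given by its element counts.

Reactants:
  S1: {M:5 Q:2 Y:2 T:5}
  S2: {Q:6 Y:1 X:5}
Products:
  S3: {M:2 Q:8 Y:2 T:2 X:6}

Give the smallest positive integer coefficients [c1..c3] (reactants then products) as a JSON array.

Coefficients: [2, 6, 5]

M: 2·5+6·0 = 10 | 5·2 = 10
Q: 2·2+6·6 = 40 | 5·8 = 40
Y: 2·2+6·1 = 10 | 5·2 = 10
T: 2·5+6·0 = 10 | 5·2 = 10
X: 2·0+6·5 = 30 | 5·6 = 30
gcd(2,6,5) = 1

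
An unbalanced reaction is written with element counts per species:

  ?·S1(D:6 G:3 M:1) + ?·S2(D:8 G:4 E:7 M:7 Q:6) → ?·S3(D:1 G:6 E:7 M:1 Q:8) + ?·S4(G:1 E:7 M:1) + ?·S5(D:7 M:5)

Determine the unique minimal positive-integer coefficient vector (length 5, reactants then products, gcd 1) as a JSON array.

Coefficients: [1, 4, 3, 1, 5]

D: 1·6+4·8 = 38 | 3·1+1·0+5·7 = 38
G: 1·3+4·4 = 19 | 3·6+1·1+5·0 = 19
E: 1·0+4·7 = 28 | 3·7+1·7+5·0 = 28
M: 1·1+4·7 = 29 | 3·1+1·1+5·5 = 29
Q: 1·0+4·6 = 24 | 3·8+1·0+5·0 = 24
gcd(1,4,3,1,5) = 1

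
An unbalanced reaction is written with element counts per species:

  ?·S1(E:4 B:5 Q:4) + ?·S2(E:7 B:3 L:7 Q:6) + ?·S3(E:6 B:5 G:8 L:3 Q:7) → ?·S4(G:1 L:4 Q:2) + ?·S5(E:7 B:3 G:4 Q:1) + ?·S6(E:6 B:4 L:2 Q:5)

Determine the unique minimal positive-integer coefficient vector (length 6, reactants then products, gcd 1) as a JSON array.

Coefficients: [1, 3, 1, 4, 1, 4]

E: 1·4+3·7+1·6 = 31 | 4·0+1·7+4·6 = 31
B: 1·5+3·3+1·5 = 19 | 4·0+1·3+4·4 = 19
G: 1·0+3·0+1·8 = 8 | 4·1+1·4+4·0 = 8
L: 1·0+3·7+1·3 = 24 | 4·4+1·0+4·2 = 24
Q: 1·4+3·6+1·7 = 29 | 4·2+1·1+4·5 = 29
gcd(1,3,1,4,1,4) = 1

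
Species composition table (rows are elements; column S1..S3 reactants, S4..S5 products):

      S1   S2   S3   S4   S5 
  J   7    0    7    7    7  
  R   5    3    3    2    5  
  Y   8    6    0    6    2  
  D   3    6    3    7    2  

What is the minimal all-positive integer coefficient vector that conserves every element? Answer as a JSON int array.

Coefficients: [3, 1, 6, 3, 6]

J: 3·7+1·0+6·7 = 63 | 3·7+6·7 = 63
R: 3·5+1·3+6·3 = 36 | 3·2+6·5 = 36
Y: 3·8+1·6+6·0 = 30 | 3·6+6·2 = 30
D: 3·3+1·6+6·3 = 33 | 3·7+6·2 = 33
gcd(3,1,6,3,6) = 1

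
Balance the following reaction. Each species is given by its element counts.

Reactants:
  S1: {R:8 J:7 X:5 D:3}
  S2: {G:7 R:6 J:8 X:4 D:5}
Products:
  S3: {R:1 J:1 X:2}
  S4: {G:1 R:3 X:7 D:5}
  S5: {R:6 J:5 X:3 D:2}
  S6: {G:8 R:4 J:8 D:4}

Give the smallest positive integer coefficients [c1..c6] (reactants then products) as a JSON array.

G: 4·0+6·7 = 42 | 6·0+2·1+6·0+5·8 = 42
R: 4·8+6·6 = 68 | 6·1+2·3+6·6+5·4 = 68
J: 4·7+6·8 = 76 | 6·1+2·0+6·5+5·8 = 76
X: 4·5+6·4 = 44 | 6·2+2·7+6·3+5·0 = 44
D: 4·3+6·5 = 42 | 6·0+2·5+6·2+5·4 = 42
gcd(4,6,6,2,6,5) = 1

Coefficients: [4, 6, 6, 2, 6, 5]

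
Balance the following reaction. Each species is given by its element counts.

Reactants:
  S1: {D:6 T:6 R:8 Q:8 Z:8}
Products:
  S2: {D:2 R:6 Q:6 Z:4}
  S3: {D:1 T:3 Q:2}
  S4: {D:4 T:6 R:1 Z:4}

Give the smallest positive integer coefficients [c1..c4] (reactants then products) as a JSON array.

D: 5·6 = 30 | 6·2+2·1+4·4 = 30
T: 5·6 = 30 | 6·0+2·3+4·6 = 30
R: 5·8 = 40 | 6·6+2·0+4·1 = 40
Q: 5·8 = 40 | 6·6+2·2+4·0 = 40
Z: 5·8 = 40 | 6·4+2·0+4·4 = 40
gcd(5,6,2,4) = 1

Coefficients: [5, 6, 2, 4]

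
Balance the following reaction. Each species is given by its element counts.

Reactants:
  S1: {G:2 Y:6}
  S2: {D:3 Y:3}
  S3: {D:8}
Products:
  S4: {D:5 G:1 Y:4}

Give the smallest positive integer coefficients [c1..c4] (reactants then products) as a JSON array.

Coefficients: [3, 2, 3, 6]

D: 3·0+2·3+3·8 = 30 | 6·5 = 30
G: 3·2+2·0+3·0 = 6 | 6·1 = 6
Y: 3·6+2·3+3·0 = 24 | 6·4 = 24
gcd(3,2,3,6) = 1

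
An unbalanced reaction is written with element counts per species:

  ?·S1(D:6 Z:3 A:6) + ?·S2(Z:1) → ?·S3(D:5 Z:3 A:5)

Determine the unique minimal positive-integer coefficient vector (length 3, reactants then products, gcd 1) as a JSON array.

Coefficients: [5, 3, 6]

D: 5·6+3·0 = 30 | 6·5 = 30
Z: 5·3+3·1 = 18 | 6·3 = 18
A: 5·6+3·0 = 30 | 6·5 = 30
gcd(5,3,6) = 1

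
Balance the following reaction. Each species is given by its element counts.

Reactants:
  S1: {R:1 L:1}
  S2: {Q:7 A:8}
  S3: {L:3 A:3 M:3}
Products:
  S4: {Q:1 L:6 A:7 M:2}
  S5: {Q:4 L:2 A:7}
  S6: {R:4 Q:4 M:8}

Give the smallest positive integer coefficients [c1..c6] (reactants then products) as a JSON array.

Coefficients: [4, 2, 4, 2, 2, 1]

R: 4·1+2·0+4·0 = 4 | 2·0+2·0+1·4 = 4
Q: 4·0+2·7+4·0 = 14 | 2·1+2·4+1·4 = 14
L: 4·1+2·0+4·3 = 16 | 2·6+2·2+1·0 = 16
A: 4·0+2·8+4·3 = 28 | 2·7+2·7+1·0 = 28
M: 4·0+2·0+4·3 = 12 | 2·2+2·0+1·8 = 12
gcd(4,2,4,2,2,1) = 1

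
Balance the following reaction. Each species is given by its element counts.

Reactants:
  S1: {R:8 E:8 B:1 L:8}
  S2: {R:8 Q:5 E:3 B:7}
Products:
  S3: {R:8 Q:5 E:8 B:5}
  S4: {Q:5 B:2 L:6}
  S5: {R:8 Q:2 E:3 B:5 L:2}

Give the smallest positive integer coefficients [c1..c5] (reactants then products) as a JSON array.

Coefficients: [2, 5, 2, 1, 5]

R: 2·8+5·8 = 56 | 2·8+1·0+5·8 = 56
Q: 2·0+5·5 = 25 | 2·5+1·5+5·2 = 25
E: 2·8+5·3 = 31 | 2·8+1·0+5·3 = 31
B: 2·1+5·7 = 37 | 2·5+1·2+5·5 = 37
L: 2·8+5·0 = 16 | 2·0+1·6+5·2 = 16
gcd(2,5,2,1,5) = 1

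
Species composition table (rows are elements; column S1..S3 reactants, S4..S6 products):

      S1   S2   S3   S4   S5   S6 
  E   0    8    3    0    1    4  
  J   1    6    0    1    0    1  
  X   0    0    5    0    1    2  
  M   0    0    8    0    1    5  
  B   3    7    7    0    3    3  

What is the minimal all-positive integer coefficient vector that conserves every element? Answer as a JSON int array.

Coefficients: [1, 1, 2, 5, 6, 2]

E: 1·0+1·8+2·3 = 14 | 5·0+6·1+2·4 = 14
J: 1·1+1·6+2·0 = 7 | 5·1+6·0+2·1 = 7
X: 1·0+1·0+2·5 = 10 | 5·0+6·1+2·2 = 10
M: 1·0+1·0+2·8 = 16 | 5·0+6·1+2·5 = 16
B: 1·3+1·7+2·7 = 24 | 5·0+6·3+2·3 = 24
gcd(1,1,2,5,6,2) = 1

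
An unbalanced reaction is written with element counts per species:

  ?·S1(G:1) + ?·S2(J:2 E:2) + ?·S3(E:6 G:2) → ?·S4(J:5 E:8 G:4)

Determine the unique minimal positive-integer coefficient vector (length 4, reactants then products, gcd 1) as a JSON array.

Coefficients: [6, 5, 1, 2]

J: 6·0+5·2+1·0 = 10 | 2·5 = 10
E: 6·0+5·2+1·6 = 16 | 2·8 = 16
G: 6·1+5·0+1·2 = 8 | 2·4 = 8
gcd(6,5,1,2) = 1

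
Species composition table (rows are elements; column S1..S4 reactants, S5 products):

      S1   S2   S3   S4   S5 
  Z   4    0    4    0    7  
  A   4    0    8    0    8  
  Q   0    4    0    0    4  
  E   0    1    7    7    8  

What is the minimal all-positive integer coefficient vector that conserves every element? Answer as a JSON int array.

Coefficients: [6, 4, 1, 3, 4]

Z: 6·4+4·0+1·4+3·0 = 28 | 4·7 = 28
A: 6·4+4·0+1·8+3·0 = 32 | 4·8 = 32
Q: 6·0+4·4+1·0+3·0 = 16 | 4·4 = 16
E: 6·0+4·1+1·7+3·7 = 32 | 4·8 = 32
gcd(6,4,1,3,4) = 1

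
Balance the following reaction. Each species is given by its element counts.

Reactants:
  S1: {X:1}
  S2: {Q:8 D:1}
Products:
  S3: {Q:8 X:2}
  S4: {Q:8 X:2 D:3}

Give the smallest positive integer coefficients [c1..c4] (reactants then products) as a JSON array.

Q: 6·0+3·8 = 24 | 2·8+1·8 = 24
X: 6·1+3·0 = 6 | 2·2+1·2 = 6
D: 6·0+3·1 = 3 | 2·0+1·3 = 3
gcd(6,3,2,1) = 1

Coefficients: [6, 3, 2, 1]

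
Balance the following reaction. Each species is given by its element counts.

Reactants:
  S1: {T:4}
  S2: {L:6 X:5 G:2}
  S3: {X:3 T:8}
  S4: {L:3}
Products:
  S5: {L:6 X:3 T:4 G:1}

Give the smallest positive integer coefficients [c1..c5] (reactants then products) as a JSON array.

L: 4·0+3·6+1·0+6·3 = 36 | 6·6 = 36
X: 4·0+3·5+1·3+6·0 = 18 | 6·3 = 18
T: 4·4+3·0+1·8+6·0 = 24 | 6·4 = 24
G: 4·0+3·2+1·0+6·0 = 6 | 6·1 = 6
gcd(4,3,1,6,6) = 1

Coefficients: [4, 3, 1, 6, 6]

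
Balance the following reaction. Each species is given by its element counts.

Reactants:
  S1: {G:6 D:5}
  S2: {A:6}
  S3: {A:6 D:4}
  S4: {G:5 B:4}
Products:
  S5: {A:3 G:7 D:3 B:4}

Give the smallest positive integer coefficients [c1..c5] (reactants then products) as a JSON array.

Coefficients: [2, 1, 2, 6, 6]

A: 2·0+1·6+2·6+6·0 = 18 | 6·3 = 18
G: 2·6+1·0+2·0+6·5 = 42 | 6·7 = 42
D: 2·5+1·0+2·4+6·0 = 18 | 6·3 = 18
B: 2·0+1·0+2·0+6·4 = 24 | 6·4 = 24
gcd(2,1,2,6,6) = 1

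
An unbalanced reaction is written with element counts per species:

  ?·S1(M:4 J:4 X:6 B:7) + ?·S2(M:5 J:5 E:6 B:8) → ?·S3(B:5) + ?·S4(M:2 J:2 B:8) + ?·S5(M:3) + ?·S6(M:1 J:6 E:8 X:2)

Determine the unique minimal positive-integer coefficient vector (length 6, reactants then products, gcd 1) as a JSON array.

M: 1·4+4·5 = 24 | 3·0+3·2+5·3+3·1 = 24
J: 1·4+4·5 = 24 | 3·0+3·2+5·0+3·6 = 24
E: 1·0+4·6 = 24 | 3·0+3·0+5·0+3·8 = 24
X: 1·6+4·0 = 6 | 3·0+3·0+5·0+3·2 = 6
B: 1·7+4·8 = 39 | 3·5+3·8+5·0+3·0 = 39
gcd(1,4,3,3,5,3) = 1

Coefficients: [1, 4, 3, 3, 5, 3]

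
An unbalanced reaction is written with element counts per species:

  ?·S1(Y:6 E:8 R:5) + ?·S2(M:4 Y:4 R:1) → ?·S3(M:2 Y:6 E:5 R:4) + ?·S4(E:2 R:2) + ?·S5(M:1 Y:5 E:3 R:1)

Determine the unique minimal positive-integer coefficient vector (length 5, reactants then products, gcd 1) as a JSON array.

Coefficients: [4, 2, 2, 5, 4]

M: 4·0+2·4 = 8 | 2·2+5·0+4·1 = 8
Y: 4·6+2·4 = 32 | 2·6+5·0+4·5 = 32
E: 4·8+2·0 = 32 | 2·5+5·2+4·3 = 32
R: 4·5+2·1 = 22 | 2·4+5·2+4·1 = 22
gcd(4,2,2,5,4) = 1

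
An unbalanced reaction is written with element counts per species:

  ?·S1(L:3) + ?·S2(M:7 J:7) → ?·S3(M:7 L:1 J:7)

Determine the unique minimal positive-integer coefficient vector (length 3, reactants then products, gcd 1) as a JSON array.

Coefficients: [1, 3, 3]

M: 1·0+3·7 = 21 | 3·7 = 21
L: 1·3+3·0 = 3 | 3·1 = 3
J: 1·0+3·7 = 21 | 3·7 = 21
gcd(1,3,3) = 1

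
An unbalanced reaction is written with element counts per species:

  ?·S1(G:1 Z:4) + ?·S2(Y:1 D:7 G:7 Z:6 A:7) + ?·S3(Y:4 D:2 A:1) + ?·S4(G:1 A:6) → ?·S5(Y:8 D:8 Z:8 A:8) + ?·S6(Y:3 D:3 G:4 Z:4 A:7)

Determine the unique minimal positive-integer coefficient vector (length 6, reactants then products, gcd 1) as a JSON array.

Y: 5·0+2·1+6·4+5·0 = 26 | 1·8+6·3 = 26
D: 5·0+2·7+6·2+5·0 = 26 | 1·8+6·3 = 26
G: 5·1+2·7+6·0+5·1 = 24 | 1·0+6·4 = 24
Z: 5·4+2·6+6·0+5·0 = 32 | 1·8+6·4 = 32
A: 5·0+2·7+6·1+5·6 = 50 | 1·8+6·7 = 50
gcd(5,2,6,5,1,6) = 1

Coefficients: [5, 2, 6, 5, 1, 6]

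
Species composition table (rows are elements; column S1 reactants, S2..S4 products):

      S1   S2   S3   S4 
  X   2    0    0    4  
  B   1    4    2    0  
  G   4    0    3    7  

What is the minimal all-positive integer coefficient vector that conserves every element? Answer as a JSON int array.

Coefficients: [6, 1, 1, 3]

X: 6·2 = 12 | 1·0+1·0+3·4 = 12
B: 6·1 = 6 | 1·4+1·2+3·0 = 6
G: 6·4 = 24 | 1·0+1·3+3·7 = 24
gcd(6,1,1,3) = 1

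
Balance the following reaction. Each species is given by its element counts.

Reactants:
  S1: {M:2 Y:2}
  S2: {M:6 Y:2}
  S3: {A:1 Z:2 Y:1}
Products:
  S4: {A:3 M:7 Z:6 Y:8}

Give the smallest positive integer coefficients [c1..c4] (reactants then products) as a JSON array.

A: 4·0+1·0+6·1 = 6 | 2·3 = 6
M: 4·2+1·6+6·0 = 14 | 2·7 = 14
Z: 4·0+1·0+6·2 = 12 | 2·6 = 12
Y: 4·2+1·2+6·1 = 16 | 2·8 = 16
gcd(4,1,6,2) = 1

Coefficients: [4, 1, 6, 2]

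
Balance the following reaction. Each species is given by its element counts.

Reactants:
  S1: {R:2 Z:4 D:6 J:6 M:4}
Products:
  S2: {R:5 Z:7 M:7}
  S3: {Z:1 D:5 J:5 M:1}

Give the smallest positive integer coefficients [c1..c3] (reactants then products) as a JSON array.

Coefficients: [5, 2, 6]

R: 5·2 = 10 | 2·5+6·0 = 10
Z: 5·4 = 20 | 2·7+6·1 = 20
D: 5·6 = 30 | 2·0+6·5 = 30
J: 5·6 = 30 | 2·0+6·5 = 30
M: 5·4 = 20 | 2·7+6·1 = 20
gcd(5,2,6) = 1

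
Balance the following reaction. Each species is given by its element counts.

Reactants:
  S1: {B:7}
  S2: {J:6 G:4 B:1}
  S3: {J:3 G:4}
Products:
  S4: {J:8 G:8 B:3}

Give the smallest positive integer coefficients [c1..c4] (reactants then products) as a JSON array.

J: 1·0+2·6+4·3 = 24 | 3·8 = 24
G: 1·0+2·4+4·4 = 24 | 3·8 = 24
B: 1·7+2·1+4·0 = 9 | 3·3 = 9
gcd(1,2,4,3) = 1

Coefficients: [1, 2, 4, 3]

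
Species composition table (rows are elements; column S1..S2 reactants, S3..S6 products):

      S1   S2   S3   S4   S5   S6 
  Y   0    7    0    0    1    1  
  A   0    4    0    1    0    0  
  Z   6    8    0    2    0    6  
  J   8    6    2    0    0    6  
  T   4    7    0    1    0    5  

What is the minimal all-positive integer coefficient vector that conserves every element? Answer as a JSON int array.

Y: 3·0+1·7 = 7 | 6·0+4·0+4·1+3·1 = 7
A: 3·0+1·4 = 4 | 6·0+4·1+4·0+3·0 = 4
Z: 3·6+1·8 = 26 | 6·0+4·2+4·0+3·6 = 26
J: 3·8+1·6 = 30 | 6·2+4·0+4·0+3·6 = 30
T: 3·4+1·7 = 19 | 6·0+4·1+4·0+3·5 = 19
gcd(3,1,6,4,4,3) = 1

Coefficients: [3, 1, 6, 4, 4, 3]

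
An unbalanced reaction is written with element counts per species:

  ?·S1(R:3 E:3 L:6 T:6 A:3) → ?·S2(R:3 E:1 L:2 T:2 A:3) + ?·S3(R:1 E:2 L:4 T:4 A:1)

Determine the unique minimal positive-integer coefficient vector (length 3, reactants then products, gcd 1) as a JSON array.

Coefficients: [5, 3, 6]

R: 5·3 = 15 | 3·3+6·1 = 15
E: 5·3 = 15 | 3·1+6·2 = 15
L: 5·6 = 30 | 3·2+6·4 = 30
T: 5·6 = 30 | 3·2+6·4 = 30
A: 5·3 = 15 | 3·3+6·1 = 15
gcd(5,3,6) = 1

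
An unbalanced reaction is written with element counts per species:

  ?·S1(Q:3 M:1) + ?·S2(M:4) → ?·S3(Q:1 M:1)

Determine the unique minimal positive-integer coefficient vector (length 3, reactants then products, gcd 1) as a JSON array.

Coefficients: [2, 1, 6]

Q: 2·3+1·0 = 6 | 6·1 = 6
M: 2·1+1·4 = 6 | 6·1 = 6
gcd(2,1,6) = 1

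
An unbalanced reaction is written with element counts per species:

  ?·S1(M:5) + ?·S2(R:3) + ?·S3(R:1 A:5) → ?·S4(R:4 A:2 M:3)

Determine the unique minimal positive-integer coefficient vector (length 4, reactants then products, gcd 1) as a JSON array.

Coefficients: [3, 6, 2, 5]

R: 3·0+6·3+2·1 = 20 | 5·4 = 20
A: 3·0+6·0+2·5 = 10 | 5·2 = 10
M: 3·5+6·0+2·0 = 15 | 5·3 = 15
gcd(3,6,2,5) = 1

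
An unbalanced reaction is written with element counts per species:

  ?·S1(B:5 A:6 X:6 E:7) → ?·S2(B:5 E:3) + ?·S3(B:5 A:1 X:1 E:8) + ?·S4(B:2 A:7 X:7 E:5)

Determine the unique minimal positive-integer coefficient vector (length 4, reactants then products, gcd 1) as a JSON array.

B: 6·5 = 30 | 3·5+1·5+5·2 = 30
A: 6·6 = 36 | 3·0+1·1+5·7 = 36
X: 6·6 = 36 | 3·0+1·1+5·7 = 36
E: 6·7 = 42 | 3·3+1·8+5·5 = 42
gcd(6,3,1,5) = 1

Coefficients: [6, 3, 1, 5]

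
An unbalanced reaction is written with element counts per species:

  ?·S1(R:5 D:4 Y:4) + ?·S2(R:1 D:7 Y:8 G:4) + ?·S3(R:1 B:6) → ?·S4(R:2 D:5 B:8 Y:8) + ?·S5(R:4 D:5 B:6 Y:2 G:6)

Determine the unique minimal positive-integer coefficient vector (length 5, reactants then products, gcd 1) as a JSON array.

R: 1·5+3·1+6·1 = 14 | 3·2+2·4 = 14
D: 1·4+3·7+6·0 = 25 | 3·5+2·5 = 25
B: 1·0+3·0+6·6 = 36 | 3·8+2·6 = 36
Y: 1·4+3·8+6·0 = 28 | 3·8+2·2 = 28
G: 1·0+3·4+6·0 = 12 | 3·0+2·6 = 12
gcd(1,3,6,3,2) = 1

Coefficients: [1, 3, 6, 3, 2]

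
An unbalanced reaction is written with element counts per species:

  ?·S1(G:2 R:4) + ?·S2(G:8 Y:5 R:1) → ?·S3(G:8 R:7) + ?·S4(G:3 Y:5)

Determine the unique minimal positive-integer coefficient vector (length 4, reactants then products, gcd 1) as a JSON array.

Coefficients: [3, 2, 2, 2]

G: 3·2+2·8 = 22 | 2·8+2·3 = 22
Y: 3·0+2·5 = 10 | 2·0+2·5 = 10
R: 3·4+2·1 = 14 | 2·7+2·0 = 14
gcd(3,2,2,2) = 1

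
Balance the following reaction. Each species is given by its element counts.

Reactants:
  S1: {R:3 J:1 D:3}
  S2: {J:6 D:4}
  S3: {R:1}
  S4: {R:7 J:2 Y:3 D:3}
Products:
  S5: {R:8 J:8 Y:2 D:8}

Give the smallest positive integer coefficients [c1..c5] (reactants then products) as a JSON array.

Coefficients: [2, 3, 4, 2, 3]

R: 2·3+3·0+4·1+2·7 = 24 | 3·8 = 24
J: 2·1+3·6+4·0+2·2 = 24 | 3·8 = 24
Y: 2·0+3·0+4·0+2·3 = 6 | 3·2 = 6
D: 2·3+3·4+4·0+2·3 = 24 | 3·8 = 24
gcd(2,3,4,2,3) = 1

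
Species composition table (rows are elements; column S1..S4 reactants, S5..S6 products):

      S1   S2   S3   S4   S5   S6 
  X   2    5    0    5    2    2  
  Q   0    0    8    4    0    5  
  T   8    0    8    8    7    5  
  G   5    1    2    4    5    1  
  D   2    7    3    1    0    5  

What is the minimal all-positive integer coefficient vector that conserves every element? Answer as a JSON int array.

Coefficients: [3, 1, 2, 1, 4, 4]

X: 3·2+1·5+2·0+1·5 = 16 | 4·2+4·2 = 16
Q: 3·0+1·0+2·8+1·4 = 20 | 4·0+4·5 = 20
T: 3·8+1·0+2·8+1·8 = 48 | 4·7+4·5 = 48
G: 3·5+1·1+2·2+1·4 = 24 | 4·5+4·1 = 24
D: 3·2+1·7+2·3+1·1 = 20 | 4·0+4·5 = 20
gcd(3,1,2,1,4,4) = 1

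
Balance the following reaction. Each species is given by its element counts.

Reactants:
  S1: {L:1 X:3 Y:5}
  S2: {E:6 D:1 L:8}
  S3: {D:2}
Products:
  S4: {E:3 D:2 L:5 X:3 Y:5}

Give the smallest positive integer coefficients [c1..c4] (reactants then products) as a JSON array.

E: 4·0+2·6+3·0 = 12 | 4·3 = 12
D: 4·0+2·1+3·2 = 8 | 4·2 = 8
L: 4·1+2·8+3·0 = 20 | 4·5 = 20
X: 4·3+2·0+3·0 = 12 | 4·3 = 12
Y: 4·5+2·0+3·0 = 20 | 4·5 = 20
gcd(4,2,3,4) = 1

Coefficients: [4, 2, 3, 4]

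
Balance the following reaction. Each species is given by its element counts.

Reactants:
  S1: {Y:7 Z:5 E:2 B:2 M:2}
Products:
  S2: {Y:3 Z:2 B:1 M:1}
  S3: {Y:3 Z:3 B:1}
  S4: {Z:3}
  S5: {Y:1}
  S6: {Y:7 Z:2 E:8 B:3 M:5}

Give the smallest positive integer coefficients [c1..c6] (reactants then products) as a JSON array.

Y: 4·7 = 28 | 3·3+2·3+2·0+6·1+1·7 = 28
Z: 4·5 = 20 | 3·2+2·3+2·3+6·0+1·2 = 20
E: 4·2 = 8 | 3·0+2·0+2·0+6·0+1·8 = 8
B: 4·2 = 8 | 3·1+2·1+2·0+6·0+1·3 = 8
M: 4·2 = 8 | 3·1+2·0+2·0+6·0+1·5 = 8
gcd(4,3,2,2,6,1) = 1

Coefficients: [4, 3, 2, 2, 6, 1]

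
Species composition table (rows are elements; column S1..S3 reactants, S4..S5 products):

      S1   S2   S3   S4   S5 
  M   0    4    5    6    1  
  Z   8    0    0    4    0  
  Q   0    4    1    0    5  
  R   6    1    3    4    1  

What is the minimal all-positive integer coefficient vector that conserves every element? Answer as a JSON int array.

Coefficients: [2, 6, 1, 4, 5]

M: 2·0+6·4+1·5 = 29 | 4·6+5·1 = 29
Z: 2·8+6·0+1·0 = 16 | 4·4+5·0 = 16
Q: 2·0+6·4+1·1 = 25 | 4·0+5·5 = 25
R: 2·6+6·1+1·3 = 21 | 4·4+5·1 = 21
gcd(2,6,1,4,5) = 1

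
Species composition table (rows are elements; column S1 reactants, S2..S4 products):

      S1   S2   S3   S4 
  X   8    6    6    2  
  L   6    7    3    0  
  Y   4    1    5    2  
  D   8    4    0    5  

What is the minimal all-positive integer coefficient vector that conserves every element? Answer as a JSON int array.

Coefficients: [4, 3, 1, 4]

X: 4·8 = 32 | 3·6+1·6+4·2 = 32
L: 4·6 = 24 | 3·7+1·3+4·0 = 24
Y: 4·4 = 16 | 3·1+1·5+4·2 = 16
D: 4·8 = 32 | 3·4+1·0+4·5 = 32
gcd(4,3,1,4) = 1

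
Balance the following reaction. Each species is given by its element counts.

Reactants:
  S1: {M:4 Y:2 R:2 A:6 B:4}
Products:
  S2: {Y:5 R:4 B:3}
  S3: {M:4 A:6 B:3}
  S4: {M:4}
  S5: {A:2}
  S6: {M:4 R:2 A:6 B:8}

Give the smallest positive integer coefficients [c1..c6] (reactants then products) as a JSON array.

Coefficients: [5, 2, 2, 2, 6, 1]

M: 5·4 = 20 | 2·0+2·4+2·4+6·0+1·4 = 20
Y: 5·2 = 10 | 2·5+2·0+2·0+6·0+1·0 = 10
R: 5·2 = 10 | 2·4+2·0+2·0+6·0+1·2 = 10
A: 5·6 = 30 | 2·0+2·6+2·0+6·2+1·6 = 30
B: 5·4 = 20 | 2·3+2·3+2·0+6·0+1·8 = 20
gcd(5,2,2,2,6,1) = 1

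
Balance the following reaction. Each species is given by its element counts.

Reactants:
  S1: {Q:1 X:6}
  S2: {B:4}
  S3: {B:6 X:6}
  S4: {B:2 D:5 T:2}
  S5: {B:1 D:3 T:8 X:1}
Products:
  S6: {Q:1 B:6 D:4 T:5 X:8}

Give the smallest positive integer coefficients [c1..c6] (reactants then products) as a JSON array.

Coefficients: [4, 3, 1, 2, 2, 4]

Q: 4·1+3·0+1·0+2·0+2·0 = 4 | 4·1 = 4
B: 4·0+3·4+1·6+2·2+2·1 = 24 | 4·6 = 24
D: 4·0+3·0+1·0+2·5+2·3 = 16 | 4·4 = 16
T: 4·0+3·0+1·0+2·2+2·8 = 20 | 4·5 = 20
X: 4·6+3·0+1·6+2·0+2·1 = 32 | 4·8 = 32
gcd(4,3,1,2,2,4) = 1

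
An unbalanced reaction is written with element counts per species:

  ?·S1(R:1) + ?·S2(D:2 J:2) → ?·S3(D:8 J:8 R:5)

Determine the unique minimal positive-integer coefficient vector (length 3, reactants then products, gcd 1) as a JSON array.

Coefficients: [5, 4, 1]

D: 5·0+4·2 = 8 | 1·8 = 8
J: 5·0+4·2 = 8 | 1·8 = 8
R: 5·1+4·0 = 5 | 1·5 = 5
gcd(5,4,1) = 1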